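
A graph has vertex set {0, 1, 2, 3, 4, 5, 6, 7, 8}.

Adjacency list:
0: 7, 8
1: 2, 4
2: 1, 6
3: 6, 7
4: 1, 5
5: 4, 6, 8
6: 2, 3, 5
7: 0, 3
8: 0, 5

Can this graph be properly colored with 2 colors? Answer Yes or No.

The cycle 4-5-6-2-1-4 has odd length 5, so it cannot be 2-colored; at least 3 colors are needed.
So 2 colors are not enough.

No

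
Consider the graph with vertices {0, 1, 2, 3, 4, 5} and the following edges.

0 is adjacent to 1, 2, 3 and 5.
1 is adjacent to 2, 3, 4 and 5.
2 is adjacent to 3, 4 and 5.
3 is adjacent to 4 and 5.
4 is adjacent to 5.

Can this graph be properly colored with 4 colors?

No

1, 2, 3, 4, 5 form a clique, so at least 5 colors are needed.
So 4 colors are not enough.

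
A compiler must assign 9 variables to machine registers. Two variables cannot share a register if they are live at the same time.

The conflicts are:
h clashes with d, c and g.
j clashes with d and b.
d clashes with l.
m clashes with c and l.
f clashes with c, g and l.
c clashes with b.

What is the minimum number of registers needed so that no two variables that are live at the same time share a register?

3

The cycle d-h-g-f-l-d has odd length 5, so it cannot be 2-colored; at least 3 registers are needed.
A valid assignment using 3 registers: h=2, j=1, d=3, m=2, f=2, c=1, g=1, b=2, l=1. No two conflicting variables share a register.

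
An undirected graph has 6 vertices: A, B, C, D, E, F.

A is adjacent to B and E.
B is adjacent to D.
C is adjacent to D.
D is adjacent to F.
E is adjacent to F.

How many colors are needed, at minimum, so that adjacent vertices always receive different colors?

3

The cycle E-A-B-D-F-E has odd length 5, so it cannot be 2-colored; at least 3 colors are needed.
3 colors suffice: color red → {D, E}; color blue → {B, C, F}; color green → {A}. Every edge joins two different colors.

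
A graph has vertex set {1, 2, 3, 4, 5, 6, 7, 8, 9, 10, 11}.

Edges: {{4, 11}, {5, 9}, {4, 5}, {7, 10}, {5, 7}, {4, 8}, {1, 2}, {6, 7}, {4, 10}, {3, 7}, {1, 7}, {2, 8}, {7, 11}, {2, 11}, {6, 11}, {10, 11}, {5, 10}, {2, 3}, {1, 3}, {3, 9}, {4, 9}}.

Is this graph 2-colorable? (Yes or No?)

No

4, 5, 10 are pairwise adjacent, so at least 3 colors are needed.
So 2 colors are not enough.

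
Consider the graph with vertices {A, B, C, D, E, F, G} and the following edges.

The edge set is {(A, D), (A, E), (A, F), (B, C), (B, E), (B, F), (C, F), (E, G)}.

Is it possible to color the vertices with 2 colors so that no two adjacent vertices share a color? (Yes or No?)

No

B, C, F form a triangle, so at least 3 colors are needed.
So 2 colors are not enough.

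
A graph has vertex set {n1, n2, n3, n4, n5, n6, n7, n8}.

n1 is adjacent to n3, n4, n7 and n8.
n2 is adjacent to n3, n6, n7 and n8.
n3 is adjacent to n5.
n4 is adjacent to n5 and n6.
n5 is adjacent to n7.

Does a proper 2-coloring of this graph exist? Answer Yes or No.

The cycle n1-n8-n2-n6-n4-n1 has odd length 5, so it cannot be 2-colored; at least 3 colors are needed.
So 2 colors are not enough.

No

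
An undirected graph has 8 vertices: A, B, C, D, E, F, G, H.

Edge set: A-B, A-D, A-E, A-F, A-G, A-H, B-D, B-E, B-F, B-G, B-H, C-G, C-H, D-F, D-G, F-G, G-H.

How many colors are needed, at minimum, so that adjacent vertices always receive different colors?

5

A, B, D, F, G are mutually adjacent (a clique of size 5), so at least 5 colors are needed.
5 colors suffice: color red → {E, G}; color blue → {A, C}; color green → {B}; color yellow → {F, H}; color purple → {D}. No two adjacent vertices share a color.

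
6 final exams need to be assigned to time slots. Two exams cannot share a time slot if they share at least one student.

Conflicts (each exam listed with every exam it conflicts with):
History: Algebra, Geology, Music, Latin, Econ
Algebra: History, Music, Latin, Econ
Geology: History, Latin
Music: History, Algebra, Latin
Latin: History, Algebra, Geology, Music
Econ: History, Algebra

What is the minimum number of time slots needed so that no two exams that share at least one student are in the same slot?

History, Algebra, Music, Latin are mutually in conflict, so at least 4 time slots are needed.
4 time slots suffice: time slot 1 → {History}; time slot 2 → {Algebra, Geology}; time slot 3 → {Latin, Econ}; time slot 4 → {Music}. Every pair that conflicts lands in different time slots.

4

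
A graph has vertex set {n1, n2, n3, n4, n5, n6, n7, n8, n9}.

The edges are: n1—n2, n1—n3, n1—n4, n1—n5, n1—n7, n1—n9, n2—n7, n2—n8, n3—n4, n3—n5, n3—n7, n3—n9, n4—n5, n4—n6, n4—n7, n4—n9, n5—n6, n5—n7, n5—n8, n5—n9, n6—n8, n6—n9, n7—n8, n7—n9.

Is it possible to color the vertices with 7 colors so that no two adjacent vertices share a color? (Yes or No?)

Yes

The chromatic number is 6. n1, n3, n4, n5, n7, n9 form a clique, so at least 6 colors are needed.
One proper 6-coloring: n1=5, n2=1, n3=6, n4=4, n5=1, n6=2, n7=2, n8=3, n9=3.
Since 7 ≥ 6, a proper 7-coloring certainly exists.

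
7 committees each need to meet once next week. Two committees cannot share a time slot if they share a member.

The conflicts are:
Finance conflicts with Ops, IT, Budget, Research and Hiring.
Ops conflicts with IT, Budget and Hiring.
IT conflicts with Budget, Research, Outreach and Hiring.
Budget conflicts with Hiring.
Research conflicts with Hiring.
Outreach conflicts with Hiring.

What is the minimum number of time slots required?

Finance, Ops, IT, Budget, Hiring pairwise conflict, so at least 5 time slots are needed.
Using 5 time slots: Finance=3, Ops=4, IT=2, Budget=5, Research=4, Outreach=3, Hiring=1. No two conflicting committees share a time slot.

5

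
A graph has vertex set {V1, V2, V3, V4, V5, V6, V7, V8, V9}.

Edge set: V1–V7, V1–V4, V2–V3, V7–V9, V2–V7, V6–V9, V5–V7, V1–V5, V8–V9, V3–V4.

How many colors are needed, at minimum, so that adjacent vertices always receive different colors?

V1, V5, V7 form a triangle, so at least 3 colors are needed.
3 colors suffice: color red → {V3, V6, V7, V8}; color blue → {V1, V2, V9}; color green → {V4, V5}. Each edge has distinct colors on its endpoints.

3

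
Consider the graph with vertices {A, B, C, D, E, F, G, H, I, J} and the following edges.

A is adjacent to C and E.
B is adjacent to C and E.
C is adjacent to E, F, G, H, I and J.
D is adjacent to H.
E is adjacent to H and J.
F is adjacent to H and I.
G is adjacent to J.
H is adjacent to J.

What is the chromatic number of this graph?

C, E, H, J are mutually adjacent (a clique of size 4), so at least 4 colors are needed.
One proper 4-coloring: A=2, B=2, C=1, D=1, E=3, F=3, G=2, H=2, I=2, J=4. Each edge has distinct colors on its endpoints.

4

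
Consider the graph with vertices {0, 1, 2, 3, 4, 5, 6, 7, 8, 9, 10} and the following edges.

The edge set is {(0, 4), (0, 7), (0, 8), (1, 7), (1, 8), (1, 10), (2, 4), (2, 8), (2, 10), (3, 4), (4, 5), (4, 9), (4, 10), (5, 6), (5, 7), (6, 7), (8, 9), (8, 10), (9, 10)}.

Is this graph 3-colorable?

Yes

The chromatic number is 3. 5, 6, 7 are pairwise adjacent, so at least 3 colors are needed.
One proper 3-coloring: 0=b, 1=c, 2=c, 3=b, 4=a, 5=b, 6=c, 7=a, 8=a, 9=c, 10=b.
That is already a proper 3-coloring.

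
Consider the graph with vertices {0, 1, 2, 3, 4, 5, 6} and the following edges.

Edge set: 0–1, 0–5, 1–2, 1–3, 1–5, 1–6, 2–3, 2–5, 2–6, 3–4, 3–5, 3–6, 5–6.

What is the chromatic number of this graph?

5

1, 2, 3, 5, 6 form a clique, so at least 5 colors are needed.
5 colors suffice: 0=b, 1=a, 2=e, 3=b, 4=a, 5=c, 6=d. No two adjacent vertices share a color.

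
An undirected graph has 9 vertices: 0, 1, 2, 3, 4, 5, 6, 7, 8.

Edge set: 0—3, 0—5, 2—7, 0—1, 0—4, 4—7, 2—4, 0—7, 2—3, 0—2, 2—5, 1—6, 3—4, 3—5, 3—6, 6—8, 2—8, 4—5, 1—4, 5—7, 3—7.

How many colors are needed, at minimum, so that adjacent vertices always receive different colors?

6

0, 2, 3, 4, 5, 7 form a clique, so at least 6 colors are needed.
6 colors suffice: color a → {0, 6}; color b → {4, 8}; color c → {1, 3}; color d → {2}; color e → {7}; color f → {5}. Every edge joins two different colors.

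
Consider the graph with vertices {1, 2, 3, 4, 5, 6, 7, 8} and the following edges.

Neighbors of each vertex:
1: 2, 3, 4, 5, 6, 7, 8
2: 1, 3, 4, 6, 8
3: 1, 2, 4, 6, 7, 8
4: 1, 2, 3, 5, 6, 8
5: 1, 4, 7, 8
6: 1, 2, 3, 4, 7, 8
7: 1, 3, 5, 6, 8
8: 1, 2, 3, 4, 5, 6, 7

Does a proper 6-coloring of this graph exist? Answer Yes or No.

Yes

The chromatic number is 6. 1, 2, 3, 4, 6, 8 are mutually adjacent (a clique of size 6), so at least 6 colors are needed.
6 colors suffice: color red → {8}; color blue → {1}; color green → {3, 5}; color yellow → {6}; color purple → {4, 7}; color orange → {2}.
That is already a proper 6-coloring.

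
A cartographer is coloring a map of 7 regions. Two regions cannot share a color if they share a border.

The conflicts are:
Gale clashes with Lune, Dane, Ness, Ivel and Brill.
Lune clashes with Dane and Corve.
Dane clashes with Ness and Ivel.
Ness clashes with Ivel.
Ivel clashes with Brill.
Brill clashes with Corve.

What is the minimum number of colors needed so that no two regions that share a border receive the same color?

Gale, Dane, Ness, Ivel all conflict with each other, so at least 4 colors are needed.
4 colors suffice: color 1 → {Gale, Corve}; color 2 → {Dane, Brill}; color 3 → {Lune, Ivel}; color 4 → {Ness}. No two conflicting regions share a color.

4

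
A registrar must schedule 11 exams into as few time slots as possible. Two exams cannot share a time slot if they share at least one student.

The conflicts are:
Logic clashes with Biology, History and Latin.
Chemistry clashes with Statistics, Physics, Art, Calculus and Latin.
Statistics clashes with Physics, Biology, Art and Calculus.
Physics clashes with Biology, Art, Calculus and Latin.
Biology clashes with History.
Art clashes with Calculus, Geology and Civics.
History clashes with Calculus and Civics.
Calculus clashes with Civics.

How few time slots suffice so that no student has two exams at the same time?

5

Chemistry, Statistics, Physics, Art, Calculus are mutually in conflict, so at least 5 time slots are needed.
A valid assignment using 5 time slots: Logic=3, Chemistry=5, Statistics=4, Physics=3, Biology=1, Art=2, History=2, Calculus=1, Latin=1, Geology=1, Civics=3. Each listed conflict is separated.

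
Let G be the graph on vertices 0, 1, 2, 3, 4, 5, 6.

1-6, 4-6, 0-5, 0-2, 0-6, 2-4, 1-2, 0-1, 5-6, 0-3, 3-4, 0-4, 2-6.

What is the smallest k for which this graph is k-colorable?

0, 2, 4, 6 are mutually adjacent (a clique of size 4), so at least 4 colors are needed.
One proper 4-coloring: 0=a, 1=c, 2=d, 3=b, 4=c, 5=c, 6=b. Each edge has distinct colors on its endpoints.

4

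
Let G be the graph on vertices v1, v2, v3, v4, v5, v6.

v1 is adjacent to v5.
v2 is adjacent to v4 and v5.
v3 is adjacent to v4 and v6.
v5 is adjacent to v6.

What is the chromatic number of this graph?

3

The cycle v4-v3-v6-v5-v2-v4 has odd length 5, so it cannot be 2-colored; at least 3 colors are needed.
3 colors suffice: color 1 → {v3, v5}; color 2 → {v1, v4, v6}; color 3 → {v2}. No two adjacent vertices share a color.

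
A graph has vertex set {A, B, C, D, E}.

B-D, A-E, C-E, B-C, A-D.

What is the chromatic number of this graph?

The cycle A-E-C-B-D-A has odd length 5, so it cannot be 2-colored; at least 3 colors are needed.
3 colors suffice: color 1 → {C, D}; color 2 → {A, B}; color 3 → {E}. Every edge joins two different colors.

3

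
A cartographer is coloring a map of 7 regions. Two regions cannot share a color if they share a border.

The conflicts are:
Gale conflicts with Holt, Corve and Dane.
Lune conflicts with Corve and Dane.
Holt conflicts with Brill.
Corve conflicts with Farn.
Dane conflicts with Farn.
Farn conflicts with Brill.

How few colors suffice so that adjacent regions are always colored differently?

The cycle Holt-Gale-Corve-Farn-Brill-Holt has odd length 5, so it cannot be 2-colored; at least 3 colors are needed.
3 colors suffice: Gale=2, Lune=2, Holt=1, Corve=1, Dane=1, Farn=2, Brill=3. Each listed conflict is separated.

3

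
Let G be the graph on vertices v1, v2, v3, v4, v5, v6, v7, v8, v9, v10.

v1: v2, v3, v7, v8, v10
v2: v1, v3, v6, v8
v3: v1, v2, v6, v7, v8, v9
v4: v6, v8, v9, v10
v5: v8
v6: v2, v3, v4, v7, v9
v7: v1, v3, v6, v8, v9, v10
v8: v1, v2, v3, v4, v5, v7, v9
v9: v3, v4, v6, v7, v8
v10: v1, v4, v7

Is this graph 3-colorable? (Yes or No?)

v3, v6, v7, v9 are mutually adjacent (a clique of size 4), so at least 4 colors are needed.
So 3 colors are not enough.

No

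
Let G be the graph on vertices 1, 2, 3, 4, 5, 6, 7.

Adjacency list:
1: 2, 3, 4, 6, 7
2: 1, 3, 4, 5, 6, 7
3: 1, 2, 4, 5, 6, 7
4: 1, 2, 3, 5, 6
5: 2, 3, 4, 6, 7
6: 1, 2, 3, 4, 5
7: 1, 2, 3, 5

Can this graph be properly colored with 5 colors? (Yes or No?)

The chromatic number is 5. 2, 3, 4, 5, 6 form a clique, so at least 5 colors are needed.
5 colors suffice: 1=d, 2=b, 3=a, 4=e, 5=d, 6=c, 7=c.
That is already a proper 5-coloring.

Yes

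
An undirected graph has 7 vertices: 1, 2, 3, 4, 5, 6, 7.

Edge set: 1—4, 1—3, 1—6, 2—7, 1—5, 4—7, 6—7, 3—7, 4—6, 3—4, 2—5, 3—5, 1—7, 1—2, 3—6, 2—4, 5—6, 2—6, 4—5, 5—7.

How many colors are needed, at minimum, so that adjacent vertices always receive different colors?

1, 3, 4, 5, 6, 7 are mutually adjacent (a clique of size 6), so at least 6 colors are needed.
One proper 6-coloring: 1=green, 2=orange, 3=orange, 4=yellow, 5=red, 6=blue, 7=purple. Each edge has distinct colors on its endpoints.

6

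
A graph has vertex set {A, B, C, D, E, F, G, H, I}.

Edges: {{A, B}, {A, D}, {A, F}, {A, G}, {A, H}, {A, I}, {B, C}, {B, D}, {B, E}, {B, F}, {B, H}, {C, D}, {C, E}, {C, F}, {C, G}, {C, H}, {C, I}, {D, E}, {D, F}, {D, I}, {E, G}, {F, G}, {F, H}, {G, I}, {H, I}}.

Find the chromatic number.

A, B, F, H are mutually adjacent (a clique of size 4), so at least 4 colors are needed.
One proper 4-coloring: A=red, B=green, C=red, D=yellow, E=blue, F=blue, G=green, H=yellow, I=blue. Each edge has distinct colors on its endpoints.

4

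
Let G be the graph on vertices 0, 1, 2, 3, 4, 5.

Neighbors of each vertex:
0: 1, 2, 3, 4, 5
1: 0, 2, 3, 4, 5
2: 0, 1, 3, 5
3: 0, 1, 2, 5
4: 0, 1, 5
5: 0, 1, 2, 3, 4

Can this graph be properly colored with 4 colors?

0, 1, 2, 3, 5 are mutually adjacent (a clique of size 5), so at least 5 colors are needed.
So 4 colors are not enough.

No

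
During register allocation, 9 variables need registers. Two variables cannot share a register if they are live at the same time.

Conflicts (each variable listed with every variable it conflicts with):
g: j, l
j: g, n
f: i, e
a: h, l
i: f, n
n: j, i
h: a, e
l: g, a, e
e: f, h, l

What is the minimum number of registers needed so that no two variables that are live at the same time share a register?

The cycle i-f-e-l-g-j-n-i has odd length 7, so it cannot be 2-colored; at least 3 registers are needed.
Using 3 registers: g=2, j=1, f=1, a=2, i=3, n=2, h=1, l=1, e=2. No two conflicting variables share a register.

3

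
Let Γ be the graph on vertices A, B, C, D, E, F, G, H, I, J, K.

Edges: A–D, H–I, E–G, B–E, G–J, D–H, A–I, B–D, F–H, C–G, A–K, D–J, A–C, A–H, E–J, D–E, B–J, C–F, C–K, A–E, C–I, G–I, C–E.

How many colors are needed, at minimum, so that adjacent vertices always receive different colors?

B, D, E, J are mutually adjacent (a clique of size 4), so at least 4 colors are needed.
4 colors suffice: A=1, B=1, C=2, D=2, E=3, F=1, G=1, H=3, I=4, J=4, K=3. Every edge joins two different colors.

4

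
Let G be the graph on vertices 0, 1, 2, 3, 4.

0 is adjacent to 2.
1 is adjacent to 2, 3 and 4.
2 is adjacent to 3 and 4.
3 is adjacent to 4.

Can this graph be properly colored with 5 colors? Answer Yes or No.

Yes

The chromatic number is 4. 1, 2, 3, 4 are pairwise adjacent (a clique of size 4), so at least 4 colors are needed.
4 colors suffice: color a → {2}; color b → {0, 1}; color c → {4}; color d → {3}.
Since 5 ≥ 4, a proper 5-coloring certainly exists.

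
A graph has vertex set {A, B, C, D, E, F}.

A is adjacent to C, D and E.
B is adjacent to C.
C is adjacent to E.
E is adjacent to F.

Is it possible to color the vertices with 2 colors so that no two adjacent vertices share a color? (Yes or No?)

A, C, E form a triangle, so at least 3 colors are needed.
So 2 colors are not enough.

No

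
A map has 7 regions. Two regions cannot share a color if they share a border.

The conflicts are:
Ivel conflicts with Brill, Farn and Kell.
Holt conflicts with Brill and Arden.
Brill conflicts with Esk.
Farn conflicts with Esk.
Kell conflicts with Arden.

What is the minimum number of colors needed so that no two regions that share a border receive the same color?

3

The cycle Kell-Ivel-Brill-Holt-Arden-Kell has odd length 5, so it cannot be 2-colored; at least 3 colors are needed.
A valid assignment using 3 colors: Ivel=2, Holt=3, Brill=1, Farn=1, Kell=1, Esk=2, Arden=2. Every pair that conflicts lands in different colors.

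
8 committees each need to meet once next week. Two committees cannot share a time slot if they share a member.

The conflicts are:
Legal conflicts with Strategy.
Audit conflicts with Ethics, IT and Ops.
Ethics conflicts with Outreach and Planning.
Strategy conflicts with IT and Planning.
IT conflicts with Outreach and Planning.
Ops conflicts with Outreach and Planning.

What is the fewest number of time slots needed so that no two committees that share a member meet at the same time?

3

Strategy, IT, Planning all conflict with each other, so at least 3 time slots are needed.
3 time slots suffice: time slot 1 → {Legal, Audit, Outreach, Planning}; time slot 2 → {Ethics, IT, Ops}; time slot 3 → {Strategy}. No two conflicting committees share a time slot.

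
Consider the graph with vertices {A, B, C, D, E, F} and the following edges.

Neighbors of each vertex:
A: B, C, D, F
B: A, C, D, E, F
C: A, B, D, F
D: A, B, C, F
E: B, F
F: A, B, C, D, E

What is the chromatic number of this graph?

A, B, C, D, F form a clique, so at least 5 colors are needed.
5 colors suffice: A=yellow, B=red, C=green, D=purple, E=green, F=blue. Every edge joins two different colors.

5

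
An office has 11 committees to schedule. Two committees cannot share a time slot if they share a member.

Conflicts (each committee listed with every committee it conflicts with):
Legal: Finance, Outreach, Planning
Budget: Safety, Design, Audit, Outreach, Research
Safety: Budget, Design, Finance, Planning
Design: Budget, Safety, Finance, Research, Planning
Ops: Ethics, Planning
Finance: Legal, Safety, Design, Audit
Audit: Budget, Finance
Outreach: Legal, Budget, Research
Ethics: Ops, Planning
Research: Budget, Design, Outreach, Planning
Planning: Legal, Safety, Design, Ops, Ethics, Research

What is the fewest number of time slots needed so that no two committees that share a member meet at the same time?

3

Safety, Design, Finance are mutually in conflict, so at least 3 time slots are needed.
A valid assignment using 3 time slots: Legal=3, Budget=1, Safety=3, Design=2, Ops=3, Finance=1, Audit=2, Outreach=2, Ethics=2, Research=3, Planning=1. Each listed conflict is separated.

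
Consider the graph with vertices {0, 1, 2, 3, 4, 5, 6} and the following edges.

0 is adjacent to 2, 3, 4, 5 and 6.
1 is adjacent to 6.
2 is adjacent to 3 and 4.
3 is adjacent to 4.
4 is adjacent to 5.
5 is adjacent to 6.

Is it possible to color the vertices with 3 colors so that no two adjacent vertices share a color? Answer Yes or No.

0, 2, 3, 4 form a clique, so at least 4 colors are needed.
So 3 colors are not enough.

No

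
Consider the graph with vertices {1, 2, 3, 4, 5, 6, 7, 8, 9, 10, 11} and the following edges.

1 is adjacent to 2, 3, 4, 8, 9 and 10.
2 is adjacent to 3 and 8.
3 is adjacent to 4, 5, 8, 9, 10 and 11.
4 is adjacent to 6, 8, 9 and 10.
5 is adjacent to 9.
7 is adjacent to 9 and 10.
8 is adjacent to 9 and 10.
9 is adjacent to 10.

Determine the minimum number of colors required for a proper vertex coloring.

6

1, 3, 4, 8, 9, 10 form a clique, so at least 6 colors are needed.
6 colors suffice: color red → {3, 6, 7}; color blue → {2, 9, 11}; color green → {4, 5}; color yellow → {1}; color purple → {8}; color orange → {10}. Each edge has distinct colors on its endpoints.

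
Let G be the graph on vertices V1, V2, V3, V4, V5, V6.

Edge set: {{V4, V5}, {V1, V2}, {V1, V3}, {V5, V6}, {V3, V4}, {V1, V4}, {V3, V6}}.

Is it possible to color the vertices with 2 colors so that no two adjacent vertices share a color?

V1, V3, V4 form a triangle, so at least 3 colors are needed.
So 2 colors are not enough.

No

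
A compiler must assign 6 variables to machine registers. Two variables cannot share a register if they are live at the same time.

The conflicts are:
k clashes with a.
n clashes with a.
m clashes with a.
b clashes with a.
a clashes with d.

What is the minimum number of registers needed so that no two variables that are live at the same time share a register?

a and d conflict, so at least 2 registers are needed.
2 registers suffice: register 1 → {a}; register 2 → {k, n, m, b, d}. Every pair that conflicts lands in different registers.

2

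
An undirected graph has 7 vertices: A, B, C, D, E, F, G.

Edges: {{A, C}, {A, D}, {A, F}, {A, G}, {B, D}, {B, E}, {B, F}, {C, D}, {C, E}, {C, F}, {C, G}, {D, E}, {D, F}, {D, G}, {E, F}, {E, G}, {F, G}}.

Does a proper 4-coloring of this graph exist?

No

C, D, E, F, G are mutually adjacent (a clique of size 5), so at least 5 colors are needed.
So 4 colors are not enough.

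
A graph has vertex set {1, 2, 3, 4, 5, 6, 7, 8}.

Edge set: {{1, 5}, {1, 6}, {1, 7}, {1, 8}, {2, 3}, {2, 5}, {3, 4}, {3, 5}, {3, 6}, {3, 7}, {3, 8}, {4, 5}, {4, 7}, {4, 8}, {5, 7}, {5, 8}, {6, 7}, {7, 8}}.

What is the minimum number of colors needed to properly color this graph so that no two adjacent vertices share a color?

3, 4, 5, 7, 8 are pairwise adjacent (a clique of size 5), so at least 5 colors are needed.
5 colors suffice: color a → {2, 7}; color b → {1, 3}; color c → {5, 6}; color d → {8}; color e → {4}. Each edge has distinct colors on its endpoints.

5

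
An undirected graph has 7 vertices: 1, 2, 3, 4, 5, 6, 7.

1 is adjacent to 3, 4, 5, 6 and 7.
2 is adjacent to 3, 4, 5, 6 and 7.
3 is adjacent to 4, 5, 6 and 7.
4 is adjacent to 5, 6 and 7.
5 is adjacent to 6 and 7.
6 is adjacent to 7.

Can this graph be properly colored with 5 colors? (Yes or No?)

No

2, 3, 4, 5, 6, 7 are pairwise adjacent (a clique of size 6), so at least 6 colors are needed.
So 5 colors are not enough.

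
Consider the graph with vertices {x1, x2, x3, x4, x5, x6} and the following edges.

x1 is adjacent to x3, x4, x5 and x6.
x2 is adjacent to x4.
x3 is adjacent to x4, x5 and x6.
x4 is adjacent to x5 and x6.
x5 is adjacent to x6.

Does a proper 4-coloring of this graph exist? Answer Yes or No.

x1, x3, x4, x5, x6 are mutually adjacent (a clique of size 5), so at least 5 colors are needed.
So 4 colors are not enough.

No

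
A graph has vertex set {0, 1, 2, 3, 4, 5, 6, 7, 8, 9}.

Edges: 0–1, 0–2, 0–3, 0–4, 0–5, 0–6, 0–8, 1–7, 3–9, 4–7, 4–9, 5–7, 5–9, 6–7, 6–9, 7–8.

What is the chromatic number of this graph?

0 and 6 are adjacent, so at least 2 colors are needed.
2 colors suffice: color red → {0, 7, 9}; color blue → {1, 2, 3, 4, 5, 6, 8}. No two adjacent vertices share a color.

2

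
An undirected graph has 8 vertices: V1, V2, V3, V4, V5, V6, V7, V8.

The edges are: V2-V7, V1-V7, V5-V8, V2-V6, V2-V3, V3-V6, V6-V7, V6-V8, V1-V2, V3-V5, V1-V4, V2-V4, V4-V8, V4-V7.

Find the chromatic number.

4

V1, V2, V4, V7 form a clique, so at least 4 colors are needed.
A valid assignment using 4 colors: V1=4, V2=1, V3=2, V4=3, V5=3, V6=3, V7=2, V8=1. Every edge joins two different colors.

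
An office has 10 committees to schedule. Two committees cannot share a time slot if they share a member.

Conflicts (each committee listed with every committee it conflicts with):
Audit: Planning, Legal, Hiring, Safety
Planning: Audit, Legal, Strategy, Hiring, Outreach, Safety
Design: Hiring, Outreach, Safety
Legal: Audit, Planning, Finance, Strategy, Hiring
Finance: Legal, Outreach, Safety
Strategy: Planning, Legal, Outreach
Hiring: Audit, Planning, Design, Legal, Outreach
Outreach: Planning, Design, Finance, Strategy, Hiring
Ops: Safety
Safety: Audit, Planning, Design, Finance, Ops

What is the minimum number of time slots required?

4

Audit, Planning, Legal, Hiring pairwise conflict, so at least 4 time slots are needed.
Using 4 time slots: Audit=4, Planning=1, Design=1, Legal=2, Finance=1, Strategy=3, Hiring=3, Outreach=2, Ops=1, Safety=2. Each listed conflict is separated.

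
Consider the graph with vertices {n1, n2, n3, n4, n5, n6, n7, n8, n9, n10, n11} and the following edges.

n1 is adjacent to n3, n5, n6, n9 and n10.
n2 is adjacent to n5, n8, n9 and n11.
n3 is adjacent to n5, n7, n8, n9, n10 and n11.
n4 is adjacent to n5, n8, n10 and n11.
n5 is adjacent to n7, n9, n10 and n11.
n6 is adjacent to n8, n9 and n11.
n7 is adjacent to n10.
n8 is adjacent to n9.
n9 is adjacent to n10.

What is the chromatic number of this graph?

n1, n3, n5, n9, n10 are mutually adjacent (a clique of size 5), so at least 5 colors are needed.
5 colors suffice: color 1 → {n5, n8}; color 2 → {n7, n9, n11}; color 3 → {n2, n3, n4, n6}; color 4 → {n10}; color 5 → {n1}. Every edge joins two different colors.

5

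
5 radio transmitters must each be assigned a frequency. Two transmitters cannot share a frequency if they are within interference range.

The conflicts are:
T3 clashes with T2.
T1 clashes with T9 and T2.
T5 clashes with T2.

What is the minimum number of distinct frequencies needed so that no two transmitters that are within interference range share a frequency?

2

T5 and T2 conflict, so at least 2 frequencies are needed.
A valid assignment using 2 frequencies: T3=2, T1=2, T9=1, T5=2, T2=1. Every pair that conflicts lands in different frequencies.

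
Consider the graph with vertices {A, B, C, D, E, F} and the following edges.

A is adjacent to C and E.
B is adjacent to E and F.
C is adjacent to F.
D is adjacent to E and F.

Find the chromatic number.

The cycle F-B-E-A-C-F has odd length 5, so it cannot be 2-colored; at least 3 colors are needed.
3 colors suffice: color 1 → {E, F}; color 2 → {B, C, D}; color 3 → {A}. Every edge joins two different colors.

3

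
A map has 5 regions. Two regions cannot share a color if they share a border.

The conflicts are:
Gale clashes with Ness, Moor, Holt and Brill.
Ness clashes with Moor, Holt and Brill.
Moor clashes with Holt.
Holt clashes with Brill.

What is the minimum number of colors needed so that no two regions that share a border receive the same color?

4

Gale, Ness, Holt, Brill are mutually in conflict, so at least 4 colors are needed.
One proper 4-coloring: Gale=1, Ness=3, Moor=4, Holt=2, Brill=4. No two conflicting regions share a color.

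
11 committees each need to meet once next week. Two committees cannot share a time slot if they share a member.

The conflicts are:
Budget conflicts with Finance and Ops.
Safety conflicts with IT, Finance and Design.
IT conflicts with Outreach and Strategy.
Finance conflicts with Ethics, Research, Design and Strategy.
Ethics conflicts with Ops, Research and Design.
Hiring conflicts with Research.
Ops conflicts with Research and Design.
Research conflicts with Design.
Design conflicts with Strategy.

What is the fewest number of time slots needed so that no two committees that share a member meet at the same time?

Finance, Ethics, Research, Design are mutually in conflict, so at least 4 time slots are needed.
Using 4 time slots: Budget=1, Safety=3, IT=1, Finance=2, Ethics=4, Hiring=1, Outreach=2, Ops=2, Research=3, Design=1, Strategy=3. Each listed conflict is separated.

4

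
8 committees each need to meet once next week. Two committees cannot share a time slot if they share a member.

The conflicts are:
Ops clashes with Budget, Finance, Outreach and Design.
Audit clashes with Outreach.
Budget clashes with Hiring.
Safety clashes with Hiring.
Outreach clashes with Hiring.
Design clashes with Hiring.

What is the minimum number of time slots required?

2

Ops and Outreach conflict, so at least 2 time slots are needed.
2 time slots suffice: time slot 1 → {Ops, Audit, Hiring}; time slot 2 → {Budget, Safety, Finance, Outreach, Design}. Each listed conflict is separated.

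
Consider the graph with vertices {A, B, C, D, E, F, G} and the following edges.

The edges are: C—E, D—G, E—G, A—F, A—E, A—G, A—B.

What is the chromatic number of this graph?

A, E, G are mutually adjacent, so at least 3 colors are needed.
3 colors suffice: color red → {A, C, D}; color blue → {B, E, F}; color green → {G}. No two adjacent vertices share a color.

3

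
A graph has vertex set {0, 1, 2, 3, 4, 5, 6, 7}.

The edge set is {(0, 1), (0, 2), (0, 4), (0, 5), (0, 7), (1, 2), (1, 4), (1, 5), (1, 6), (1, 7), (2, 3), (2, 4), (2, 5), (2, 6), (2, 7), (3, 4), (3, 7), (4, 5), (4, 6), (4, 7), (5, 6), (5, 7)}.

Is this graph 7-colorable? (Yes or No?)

Yes

The chromatic number is 6. 0, 1, 2, 4, 5, 7 form a clique, so at least 6 colors are needed.
A valid assignment using 6 colors: 0=orange, 1=green, 2=red, 3=green, 4=blue, 5=purple, 6=yellow, 7=yellow.
Since 7 ≥ 6, a proper 7-coloring certainly exists.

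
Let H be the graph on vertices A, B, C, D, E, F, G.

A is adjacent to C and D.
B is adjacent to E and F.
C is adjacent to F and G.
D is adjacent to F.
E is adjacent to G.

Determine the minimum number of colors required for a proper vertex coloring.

The cycle B-E-G-C-F-B has odd length 5, so it cannot be 2-colored; at least 3 colors are needed.
3 colors suffice: A=2, B=3, C=1, D=1, E=1, F=2, G=2. No two adjacent vertices share a color.

3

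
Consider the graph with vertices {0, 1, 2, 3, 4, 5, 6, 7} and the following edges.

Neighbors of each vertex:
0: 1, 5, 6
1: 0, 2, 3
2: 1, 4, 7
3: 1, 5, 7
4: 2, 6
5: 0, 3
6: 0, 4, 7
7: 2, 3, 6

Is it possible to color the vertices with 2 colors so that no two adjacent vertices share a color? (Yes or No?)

No

The cycle 5-3-7-6-0-5 has odd length 5, so it cannot be 2-colored; at least 3 colors are needed.
So 2 colors are not enough.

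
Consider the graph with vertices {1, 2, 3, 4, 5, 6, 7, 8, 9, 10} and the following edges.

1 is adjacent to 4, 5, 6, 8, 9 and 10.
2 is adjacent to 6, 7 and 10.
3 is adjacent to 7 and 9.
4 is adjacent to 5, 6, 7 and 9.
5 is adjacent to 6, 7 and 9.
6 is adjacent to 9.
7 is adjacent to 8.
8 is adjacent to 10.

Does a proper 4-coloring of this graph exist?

No

1, 4, 5, 6, 9 form a clique, so at least 5 colors are needed.
So 4 colors are not enough.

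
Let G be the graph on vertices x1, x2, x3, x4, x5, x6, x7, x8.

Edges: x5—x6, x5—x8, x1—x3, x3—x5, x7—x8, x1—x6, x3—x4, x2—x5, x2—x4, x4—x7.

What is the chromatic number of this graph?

The cycle x5-x3-x4-x7-x8-x5 has odd length 5, so it cannot be 2-colored; at least 3 colors are needed.
A valid assignment using 3 colors: x1=1, x2=2, x3=2, x4=1, x5=1, x6=2, x7=2, x8=3. Each edge has distinct colors on its endpoints.

3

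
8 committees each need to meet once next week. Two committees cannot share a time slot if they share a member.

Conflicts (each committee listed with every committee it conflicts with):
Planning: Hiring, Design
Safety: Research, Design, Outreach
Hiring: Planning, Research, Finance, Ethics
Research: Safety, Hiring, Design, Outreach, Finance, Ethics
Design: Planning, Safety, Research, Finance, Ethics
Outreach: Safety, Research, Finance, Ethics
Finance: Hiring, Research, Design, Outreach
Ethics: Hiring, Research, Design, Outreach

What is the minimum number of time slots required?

3

Safety, Research, Outreach all conflict with each other, so at least 3 time slots are needed.
3 time slots suffice: time slot 1 → {Planning, Research}; time slot 2 → {Hiring, Design, Outreach}; time slot 3 → {Safety, Finance, Ethics}. No two conflicting committees share a time slot.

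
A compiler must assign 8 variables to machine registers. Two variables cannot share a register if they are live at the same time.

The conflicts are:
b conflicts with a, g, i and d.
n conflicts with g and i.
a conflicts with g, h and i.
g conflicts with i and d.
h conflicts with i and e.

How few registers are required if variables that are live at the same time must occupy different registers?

4

b, a, g, i pairwise conflict, so at least 4 registers are needed.
4 registers suffice: register 1 → {i, d, e}; register 2 → {g, h}; register 3 → {b, n}; register 4 → {a}. Each listed conflict is separated.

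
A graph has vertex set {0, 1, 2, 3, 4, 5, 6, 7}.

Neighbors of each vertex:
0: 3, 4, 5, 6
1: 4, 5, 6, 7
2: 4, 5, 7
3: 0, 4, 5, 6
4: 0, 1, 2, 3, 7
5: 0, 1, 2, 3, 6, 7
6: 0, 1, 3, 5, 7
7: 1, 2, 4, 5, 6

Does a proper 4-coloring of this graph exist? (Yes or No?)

Yes

The chromatic number is 4. 0, 3, 5, 6 are mutually adjacent (a clique of size 4), so at least 4 colors are needed.
4 colors suffice: color a → {4, 5}; color b → {3, 7}; color c → {2, 6}; color d → {0, 1}.
That is already a proper 4-coloring.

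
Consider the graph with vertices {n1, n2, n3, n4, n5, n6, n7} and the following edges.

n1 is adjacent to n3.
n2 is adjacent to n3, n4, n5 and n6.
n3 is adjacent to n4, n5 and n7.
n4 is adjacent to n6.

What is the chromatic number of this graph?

n2, n3, n5 are pairwise adjacent, so at least 3 colors are needed.
A valid assignment using 3 colors: n1=2, n2=2, n3=1, n4=3, n5=3, n6=1, n7=2. Every edge joins two different colors.

3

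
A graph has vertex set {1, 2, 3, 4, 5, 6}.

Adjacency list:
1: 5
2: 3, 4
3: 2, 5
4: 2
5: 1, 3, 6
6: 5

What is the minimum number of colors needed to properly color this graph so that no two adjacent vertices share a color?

5 and 6 are adjacent, so at least 2 colors are needed.
A valid assignment using 2 colors: 1=b, 2=a, 3=b, 4=b, 5=a, 6=b. Each edge has distinct colors on its endpoints.

2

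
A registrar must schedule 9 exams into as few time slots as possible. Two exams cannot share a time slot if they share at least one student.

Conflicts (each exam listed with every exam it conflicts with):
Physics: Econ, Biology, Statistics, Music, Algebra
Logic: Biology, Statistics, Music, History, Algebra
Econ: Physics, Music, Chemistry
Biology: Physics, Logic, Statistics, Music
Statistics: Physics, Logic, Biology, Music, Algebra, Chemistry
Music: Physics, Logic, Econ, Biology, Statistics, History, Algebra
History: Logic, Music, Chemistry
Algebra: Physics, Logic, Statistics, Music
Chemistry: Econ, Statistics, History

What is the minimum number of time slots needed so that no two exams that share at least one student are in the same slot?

Logic, Statistics, Music, Algebra all conflict with each other, so at least 4 time slots are needed.
4 time slots suffice: time slot 1 → {Music, Chemistry}; time slot 2 → {Econ, Statistics, History}; time slot 3 → {Physics, Logic}; time slot 4 → {Biology, Algebra}. Every pair that conflicts lands in different time slots.

4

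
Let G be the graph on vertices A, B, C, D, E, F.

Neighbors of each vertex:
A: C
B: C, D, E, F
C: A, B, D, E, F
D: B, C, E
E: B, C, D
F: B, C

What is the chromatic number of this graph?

4

B, C, D, E are mutually adjacent (a clique of size 4), so at least 4 colors are needed.
One proper 4-coloring: A=2, B=2, C=1, D=4, E=3, F=3. Each edge has distinct colors on its endpoints.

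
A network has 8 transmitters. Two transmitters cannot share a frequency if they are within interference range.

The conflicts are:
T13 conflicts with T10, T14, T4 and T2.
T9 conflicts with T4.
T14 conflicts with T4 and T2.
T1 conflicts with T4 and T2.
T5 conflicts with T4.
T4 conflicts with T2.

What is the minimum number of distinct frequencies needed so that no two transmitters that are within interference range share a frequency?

T13, T14, T4, T2 pairwise conflict, so at least 4 frequencies are needed.
4 frequencies suffice: frequency 1 → {T10, T4}; frequency 2 → {T9, T5, T2}; frequency 3 → {T13, T1}; frequency 4 → {T14}. No two conflicting transmitters share a frequency.

4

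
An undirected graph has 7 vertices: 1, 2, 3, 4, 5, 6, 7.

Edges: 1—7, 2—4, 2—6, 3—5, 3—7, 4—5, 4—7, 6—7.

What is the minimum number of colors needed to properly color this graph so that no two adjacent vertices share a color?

2

2 and 4 are adjacent, so at least 2 colors are needed.
2 colors suffice: 1=blue, 2=red, 3=blue, 4=blue, 5=red, 6=blue, 7=red. No two adjacent vertices share a color.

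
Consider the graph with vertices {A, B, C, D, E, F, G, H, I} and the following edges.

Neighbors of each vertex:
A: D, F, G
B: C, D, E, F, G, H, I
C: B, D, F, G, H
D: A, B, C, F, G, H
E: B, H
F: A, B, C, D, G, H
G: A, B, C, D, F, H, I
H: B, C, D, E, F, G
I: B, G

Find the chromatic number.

B, C, D, F, G, H are mutually adjacent (a clique of size 6), so at least 6 colors are needed.
6 colors suffice: A=1, B=1, C=6, D=3, E=2, F=5, G=2, H=4, I=3. No two adjacent vertices share a color.

6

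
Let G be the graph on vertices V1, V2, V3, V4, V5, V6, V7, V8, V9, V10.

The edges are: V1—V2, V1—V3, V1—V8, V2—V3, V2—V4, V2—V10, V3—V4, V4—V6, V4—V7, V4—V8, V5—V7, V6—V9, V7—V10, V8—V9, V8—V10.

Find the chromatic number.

3

V2, V3, V4 form a triangle, so at least 3 colors are needed.
One proper 3-coloring: V1=red, V2=blue, V3=green, V4=red, V5=red, V6=blue, V7=blue, V8=blue, V9=red, V10=red. Each edge has distinct colors on its endpoints.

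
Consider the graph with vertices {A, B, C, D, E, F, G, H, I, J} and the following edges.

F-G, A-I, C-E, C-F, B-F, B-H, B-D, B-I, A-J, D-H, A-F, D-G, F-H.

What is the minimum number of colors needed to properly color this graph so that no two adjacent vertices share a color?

3

B, D, H are pairwise adjacent, so at least 3 colors are needed.
3 colors suffice: color 1 → {D, E, F, I, J}; color 2 → {A, B, C, G}; color 3 → {H}. No two adjacent vertices share a color.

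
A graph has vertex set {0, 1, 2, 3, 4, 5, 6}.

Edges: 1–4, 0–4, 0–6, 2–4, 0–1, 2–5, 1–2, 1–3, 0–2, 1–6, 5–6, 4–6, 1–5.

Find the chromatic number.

0, 1, 4, 6 are mutually adjacent (a clique of size 4), so at least 4 colors are needed.
4 colors suffice: 0=yellow, 1=red, 2=blue, 3=blue, 4=green, 5=green, 6=blue. Each edge has distinct colors on its endpoints.

4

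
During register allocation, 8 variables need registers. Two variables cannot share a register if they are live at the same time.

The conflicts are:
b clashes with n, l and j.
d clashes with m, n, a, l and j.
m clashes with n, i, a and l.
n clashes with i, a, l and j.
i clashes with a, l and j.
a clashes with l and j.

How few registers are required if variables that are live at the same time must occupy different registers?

m, n, i, a, l are mutually in conflict, so at least 5 registers are needed.
A valid assignment using 5 registers: b=3, d=4, m=5, n=1, i=4, a=3, l=2, j=2. Every pair that conflicts lands in different registers.

5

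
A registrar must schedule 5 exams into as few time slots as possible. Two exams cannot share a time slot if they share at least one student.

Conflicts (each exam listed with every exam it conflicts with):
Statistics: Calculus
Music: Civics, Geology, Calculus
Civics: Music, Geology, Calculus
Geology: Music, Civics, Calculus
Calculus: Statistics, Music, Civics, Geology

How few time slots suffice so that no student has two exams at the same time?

Music, Civics, Geology, Calculus all conflict with each other, so at least 4 time slots are needed.
4 time slots suffice: time slot 1 → {Calculus}; time slot 2 → {Statistics, Geology}; time slot 3 → {Civics}; time slot 4 → {Music}. No two conflicting exams share a time slot.

4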